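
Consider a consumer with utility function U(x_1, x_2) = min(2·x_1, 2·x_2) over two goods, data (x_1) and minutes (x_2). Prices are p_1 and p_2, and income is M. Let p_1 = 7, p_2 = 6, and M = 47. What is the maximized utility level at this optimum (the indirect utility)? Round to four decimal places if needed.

V = 7.2308

Leontief preferences: the optimum is at the kink where x_1/2 = x_2/2, i.e. x_2 = x_1.
Budget: p_1·x_1 + p_2·x_1 = M, so (2·p_1 + 2·p_2)·x_1 = 2·M.
Demand: x_1*(p_1,p_2,M) = 2·M/(2·p_1 + 2·p_2), x_2* = 2·M/(2·p_1 + 2·p_2).
Here 2·7 + 2·6 = 26, giving x_1* = 3.6154 and x_2* = 3.6154.
Utility at the optimum: U(3.6154, 3.6154) = 7.2308.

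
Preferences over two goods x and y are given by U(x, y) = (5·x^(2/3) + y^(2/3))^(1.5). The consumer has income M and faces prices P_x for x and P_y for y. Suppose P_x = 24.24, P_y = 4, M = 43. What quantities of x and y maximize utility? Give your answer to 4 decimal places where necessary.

x* = 1.3711, y* = 2.4411

With the ratio pinned down, the budget gives x* = M/(P_x + P_y·(y/x)) and y* = (y/x)·x*.
Numerically y/x = 1.78036, so x* = 43/(24.24 + 4·1.78036) = 1.3711 and y* = 1.78036·1.3711 = 2.4411.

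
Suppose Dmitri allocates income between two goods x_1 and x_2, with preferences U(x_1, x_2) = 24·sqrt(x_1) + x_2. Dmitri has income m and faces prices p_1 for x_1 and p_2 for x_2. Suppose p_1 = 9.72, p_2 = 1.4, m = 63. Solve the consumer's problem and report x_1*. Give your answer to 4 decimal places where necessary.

Utility is quasi-linear in x_2; the FOC for x_1 is 12/√x_1 = p_1/p_2.
Thus x_1* = (12·p_2/p_1)² — independent of m — with the rest of income spent on x_2.
Plugging in: x_1* = (12·1.4/9.72)² = 2.9873.

x_1* = 2.9873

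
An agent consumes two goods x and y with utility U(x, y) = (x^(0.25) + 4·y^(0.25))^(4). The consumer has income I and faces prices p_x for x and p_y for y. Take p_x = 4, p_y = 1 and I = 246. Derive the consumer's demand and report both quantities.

x* = 5.5509, y* = 223.7966

From the CES first-order condition, (1/4)·(y/x)^(0.75) = p_x/p_y.
Hence y/x = (4·p_x/p_y)^(1/(0.75)), i.e. raised to the 4/3 power.
With the ratio pinned down, the budget gives x* = I/(p_x + p_y·(y/x)) and y* = (y/x)·x*.
Numerically y/x = 40.317474, so x* = 246/(4 + 1·40.317474) = 5.5509 and y* = 40.317474·5.5509 = 223.7966.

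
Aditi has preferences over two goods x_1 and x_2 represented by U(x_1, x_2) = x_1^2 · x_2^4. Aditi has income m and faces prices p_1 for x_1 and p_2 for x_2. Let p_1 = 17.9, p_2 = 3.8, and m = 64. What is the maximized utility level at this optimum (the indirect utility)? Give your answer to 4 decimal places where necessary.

V = 22575.2126

The MRS is (1/2)·x_2/x_1. Set MRS = p_1/p_2.
So 2·p_2·x_2 = 4·p_1·x_1; combined with the budget, a share 1/3 of income goes to x_1.
Demand: x_1*(p_1,p_2,m) = 1/3·m/p_1 and x_2* = 2/3·m/p_2.
At p_1=17.9, p_2=3.8, m=64: x_1* = 1/3·64/17.9 = 1.1918, x_2* = 11.2281.
Utility at the optimum: U(1.1918, 11.2281) = 22575.2126.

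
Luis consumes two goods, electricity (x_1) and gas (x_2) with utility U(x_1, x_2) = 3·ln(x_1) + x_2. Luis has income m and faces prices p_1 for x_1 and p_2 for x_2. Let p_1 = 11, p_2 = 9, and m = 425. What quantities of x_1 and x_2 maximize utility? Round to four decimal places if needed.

MU_x_1 = 3/x_1, MU_x_2 = 1. Tangency: 3/x_1 = p_1/p_2.
So x_1*(p_1,p_2) = 3·p_2/p_1, independent of income; and x_2* = (m − 3·p_2)/p_2.
At the given prices: x_1* = 3·9/11 = 2.4545, and x_2* = 44.2222.

x_1* = 2.4545, x_2* = 44.2222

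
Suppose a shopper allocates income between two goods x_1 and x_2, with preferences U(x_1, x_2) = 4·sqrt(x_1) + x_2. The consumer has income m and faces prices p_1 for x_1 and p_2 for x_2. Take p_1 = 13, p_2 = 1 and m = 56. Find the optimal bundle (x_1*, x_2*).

x_1* = 0.0237, x_2* = 55.6923

Set MRS = p_1/p_2: 2·x_1^(−1/2) = p_1/p_2.
Thus x_1* = (2·p_2/p_1)² — independent of m — with the rest of income spent on x_2.
Plugging in: x_1* = (2·1/13)² = 0.0237, x_2* = 55.6923.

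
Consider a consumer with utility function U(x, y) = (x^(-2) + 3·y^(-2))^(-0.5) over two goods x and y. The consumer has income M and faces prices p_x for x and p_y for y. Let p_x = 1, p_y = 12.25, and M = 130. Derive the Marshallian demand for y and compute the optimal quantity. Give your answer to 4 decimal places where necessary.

MRS = MU_x/MU_y = (1/3)·(y/x)^(3). Set equal to p_x/p_y.
Hence y/x = (3·p_x/p_y)^(1/(3)), i.e. raised to the 1/3 power.
With the ratio pinned down, the budget gives x* = M/(p_x + p_y·(y/x)) and y* = (y/x)·x*.
Numerically y/x = 0.625646, so x* = 130/(1 + 12.25·0.625646) = 15.0043 and y* = 0.625646·15.0043 = 9.3874.

y* = 9.3874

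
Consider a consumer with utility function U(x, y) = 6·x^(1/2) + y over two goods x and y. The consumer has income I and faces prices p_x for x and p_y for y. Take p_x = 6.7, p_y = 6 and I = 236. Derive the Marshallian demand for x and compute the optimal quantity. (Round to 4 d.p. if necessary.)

Utility is quasi-linear in y; the FOC for x is 3/√x = p_x/p_y.
Solve: √x = 3·p_y/p_x, so x*(p_x,p_y) = (3·p_y/p_x)², and y* = (I − p_x·x*)/p_y.
Plugging in: x* = (3·6/6.7)² = 7.2176.

x* = 7.2176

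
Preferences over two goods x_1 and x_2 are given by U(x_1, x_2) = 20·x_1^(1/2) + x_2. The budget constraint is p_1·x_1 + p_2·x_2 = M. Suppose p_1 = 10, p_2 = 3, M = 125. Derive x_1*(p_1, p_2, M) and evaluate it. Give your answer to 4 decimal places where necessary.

Thus x_1* = (10·p_2/p_1)² — independent of M — with the rest of income spent on x_2.
Plugging in: x_1* = (10·3/10)² = 9.

x_1* = 9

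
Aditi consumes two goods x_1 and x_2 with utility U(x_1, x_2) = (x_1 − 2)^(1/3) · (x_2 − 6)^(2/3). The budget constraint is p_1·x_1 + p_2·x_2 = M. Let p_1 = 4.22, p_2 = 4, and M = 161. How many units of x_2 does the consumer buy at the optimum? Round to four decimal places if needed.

This is Cobb-Douglas in (x_1−2, x_2−6): tangency gives 1/3·p_2·(x_2−6) = 2/3·p_1·(x_1−2).
Substituting into the budget: x_1* = 2 + 1/3·(M − 2·p_1 − 6·p_2)/p_1, and x_2* = 6 + 2/3·(…)/p_2.
Discretionary income = 161 − 2·4.22 − 6·4 = 128.56; x_2* = 6 + 2/3·128.56/4 = 27.4267.

x_2* = 27.4267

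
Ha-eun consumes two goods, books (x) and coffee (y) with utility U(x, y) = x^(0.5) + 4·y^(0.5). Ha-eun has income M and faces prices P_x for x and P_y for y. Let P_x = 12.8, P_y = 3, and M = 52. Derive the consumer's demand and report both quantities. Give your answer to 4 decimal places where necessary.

From the CES first-order condition, (1/4)·(y/x)^(0.5) = P_x/P_y.
Solve for the ratio: y/x = [4·P_x/P_y]^(2).
With the ratio pinned down, the budget gives x* = M/(P_x + P_y·(y/x)) and y* = (y/x)·x*.
Numerically y/x = 291.271111, so x* = 52/(12.8 + 3·291.271111) = 0.0587 and y* = 291.271111·0.0587 = 17.0831.

x* = 0.0587, y* = 17.0831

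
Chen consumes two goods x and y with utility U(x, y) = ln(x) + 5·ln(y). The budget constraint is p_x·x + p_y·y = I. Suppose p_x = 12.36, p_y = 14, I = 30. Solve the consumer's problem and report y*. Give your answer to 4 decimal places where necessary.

y* = 1.7857

MU_x/MU_y = (y)/(5·x); tangency sets this equal to p_x/p_y.
Rearranging, p_y·y = 5·p_x·x. Substituting into the budget gives p_x·x·(1 + 5) = I.
Demand: x*(p_x,p_y,I) = 1/6·I/p_x and y* = 5/6·I/p_y.
At p_x=12.36, p_y=14, I=30: y* = 5/6·30/14 = 1.7857.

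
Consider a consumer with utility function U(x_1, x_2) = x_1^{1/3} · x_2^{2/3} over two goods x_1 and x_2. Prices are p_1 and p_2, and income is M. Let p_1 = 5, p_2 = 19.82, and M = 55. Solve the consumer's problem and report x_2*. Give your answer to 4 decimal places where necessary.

x_2* = 1.85

The MRS is (1/2)·x_2/x_1. Set MRS = p_1/p_2.
So 1/3·p_2·x_2 = 2/3·p_1·x_1; combined with the budget, a share 1/3 of income goes to x_1.
Demand: x_1*(p_1,p_2,M) = 1/3·M/p_1 and x_2* = 2/3·M/p_2.
At p_1=5, p_2=19.82, M=55: x_2* = 2/3·55/19.82 = 1.85.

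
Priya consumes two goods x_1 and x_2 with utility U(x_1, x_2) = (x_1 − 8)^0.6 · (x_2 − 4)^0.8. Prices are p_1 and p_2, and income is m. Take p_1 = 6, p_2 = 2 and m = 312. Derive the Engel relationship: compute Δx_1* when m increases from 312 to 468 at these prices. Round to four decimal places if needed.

Δx_1* = 11.1429

Let x_1' = x_1−8, x_2' = x_2−4. MRS = (3/4)·x_2'/x_1' = p_1/p_2.
Substituting into the budget: x_1* = 8 + 3/7·(m − 8·p_1 − 4·p_2)/p_1, and x_2* = 4 + 4/7·(…)/p_2.
Discretionary income = 312 − 8·6 − 4·2 = 256; x_1* = 8 + 3/7·256/6 = 26.2857.
At m' = 468: x_1* = 37.4286. Change: 37.4286 − 26.2857 = 11.1429.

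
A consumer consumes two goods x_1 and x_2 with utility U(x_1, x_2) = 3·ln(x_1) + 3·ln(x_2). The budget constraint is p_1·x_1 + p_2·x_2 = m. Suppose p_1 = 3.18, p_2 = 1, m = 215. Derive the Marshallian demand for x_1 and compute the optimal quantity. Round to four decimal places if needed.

Tangency: MRS = x_2/x_1 = p_1/p_2.
Rearranging, p_2·x_2 = p_1·x_1. Substituting into the budget gives p_1·x_1·(1 + 1) = m.
Demand: x_1*(p_1,p_2,m) = 0.5·m/p_1 and x_2* = 0.5·m/p_2.
At p_1=3.18, p_2=1, m=215: x_1* = 0.5·215/3.18 = 33.805.

x_1* = 33.805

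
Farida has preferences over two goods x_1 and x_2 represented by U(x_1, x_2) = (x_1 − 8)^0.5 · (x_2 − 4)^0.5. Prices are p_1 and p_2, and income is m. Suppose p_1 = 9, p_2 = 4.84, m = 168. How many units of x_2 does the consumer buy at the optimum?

Let x_1' = x_1−8, x_2' = x_2−4. MRS = x_2'/x_1' = p_1/p_2.
Substituting into the budget: x_1* = 8 + 0.5·(m − 8·p_1 − 4·p_2)/p_1, and x_2* = 4 + 0.5·(…)/p_2.
Discretionary income = 168 − 8·9 − 4·4.84 = 76.64; x_2* = 4 + 0.5·76.64/4.84 = 11.9174.

x_2* = 11.9174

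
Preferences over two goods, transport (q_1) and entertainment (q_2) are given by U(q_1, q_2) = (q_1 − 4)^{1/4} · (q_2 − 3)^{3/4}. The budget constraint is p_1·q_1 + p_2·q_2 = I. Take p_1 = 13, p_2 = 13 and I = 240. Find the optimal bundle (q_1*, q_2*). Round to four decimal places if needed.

This is Cobb-Douglas in (q_1−4, q_2−3): tangency gives 0.25·p_2·(q_2−3) = 0.75·p_1·(q_1−4).
After buying the subsistence bundle (4, 3), a share 0.25 of the remaining income goes to q_1: q_1* = 4 + 0.25·(I − 4p_1 − 3p_2)/p_1.
Discretionary income = 240 − 4·13 − 3·13 = 149; q_1* = 4 + 0.25·149/13 = 6.8654; q_2* = 3 + 0.75·149/13 = 11.5962.

q_1* = 6.8654, q_2* = 11.5962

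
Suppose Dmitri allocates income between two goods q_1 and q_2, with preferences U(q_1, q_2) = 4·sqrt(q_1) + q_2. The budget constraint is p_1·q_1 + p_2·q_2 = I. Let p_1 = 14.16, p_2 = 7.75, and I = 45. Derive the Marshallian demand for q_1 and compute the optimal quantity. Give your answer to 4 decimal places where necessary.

MU_q_1 = 2/√q_1, MU_q_2 = 1. Tangency: 2/√q_1 = p_1/p_2.
Solve: √q_1 = 2·p_2/p_1, so q_1*(p_1,p_2) = (2·p_2/p_1)², and q_2* = (I − p_1·q_1*)/p_2.
Plugging in: q_1* = (2·7.75/14.16)² = 1.1982.

q_1* = 1.1982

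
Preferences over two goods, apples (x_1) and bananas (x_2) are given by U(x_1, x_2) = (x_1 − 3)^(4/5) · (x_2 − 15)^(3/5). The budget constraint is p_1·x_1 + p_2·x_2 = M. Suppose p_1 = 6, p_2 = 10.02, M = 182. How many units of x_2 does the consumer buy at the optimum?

This is Cobb-Douglas in (x_1−3, x_2−15): tangency gives 0.8·p_2·(x_2−15) = 0.6·p_1·(x_1−3).
Substituting into the budget: x_1* = 3 + 4/7·(M − 3·p_1 − 15·p_2)/p_1, and x_2* = 15 + 3/7·(…)/p_2.
Discretionary income = 182 − 3·6 − 15·10.02 = 13.7; x_2* = 15 + 3/7·13.7/10.02 = 15.586.

x_2* = 15.586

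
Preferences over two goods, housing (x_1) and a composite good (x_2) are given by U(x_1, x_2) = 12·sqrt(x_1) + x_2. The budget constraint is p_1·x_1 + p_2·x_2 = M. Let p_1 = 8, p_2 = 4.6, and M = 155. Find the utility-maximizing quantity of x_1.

x_1* = 11.9025

Plugging in: x_1* = (6·4.6/8)² = 11.9025.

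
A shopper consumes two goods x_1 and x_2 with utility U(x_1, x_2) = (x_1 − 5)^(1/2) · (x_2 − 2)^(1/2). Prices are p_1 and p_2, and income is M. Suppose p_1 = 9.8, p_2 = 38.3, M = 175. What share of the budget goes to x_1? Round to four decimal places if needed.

share on x_1 = 0.4211

After buying the subsistence bundle (5, 2), a share 0.5 of the remaining income goes to x_1: x_1* = 5 + 0.5·(M − 5p_1 − 2p_2)/p_1.
Discretionary income = 175 − 5·9.8 − 2·38.3 = 49.4; x_1* = 5 + 0.5·49.4/9.8 = 7.5204; x_2* = 2 + 0.5·49.4/38.3 = 2.6449.
Expenditure on x_1: 9.8·7.5204 = 73.7; share = 0.4211.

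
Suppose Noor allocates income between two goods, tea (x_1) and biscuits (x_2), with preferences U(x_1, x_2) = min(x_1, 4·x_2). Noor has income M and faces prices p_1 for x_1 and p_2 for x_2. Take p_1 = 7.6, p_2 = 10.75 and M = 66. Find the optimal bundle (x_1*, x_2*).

x_1* = 6.4156, x_2* = 1.6039

With perfect complements, no substitution: consume in ratio x_1:x_2 = 4:1.
Budget: p_1·x_1 + p_2·(1/4)·x_1 = M, so (4·p_1 + p_2)·x_1 = 4·M.
Demand: x_1*(p_1,p_2,M) = 4·M/(4·p_1 + p_2), x_2* = M/(4·p_1 + p_2).
Here 4·7.6 + 10.75 = 41.15, giving x_1* = 6.4156 and x_2* = 1.6039.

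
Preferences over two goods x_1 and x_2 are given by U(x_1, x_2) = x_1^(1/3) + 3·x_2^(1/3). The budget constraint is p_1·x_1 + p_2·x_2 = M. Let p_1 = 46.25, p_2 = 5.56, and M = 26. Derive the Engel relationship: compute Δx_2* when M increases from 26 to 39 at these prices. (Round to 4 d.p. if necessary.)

MRS = MU_x_1/MU_x_2 = (1/3)·(x_2/x_1)^(2/3). Set equal to p_1/p_2.
Hence x_2/x_1 = (3·p_1/p_2)^(1/(2/3)), i.e. raised to the 1.5 power.
With the ratio pinned down, the budget gives x_1* = M/(p_1 + p_2·(x_2/x_1)) and x_2* = (x_2/x_1)·x_1*.
Numerically x_2/x_1 = 124.662921, so x_1* = 26/(46.25 + 5.56·124.662921) = 0.0352 and x_2* = 124.662921·0.0352 = 4.3837.
At M' = 39: x_2* = 6.5756. Change: 6.5756 − 4.3837 = 2.1919.

Δx_2* = 2.1919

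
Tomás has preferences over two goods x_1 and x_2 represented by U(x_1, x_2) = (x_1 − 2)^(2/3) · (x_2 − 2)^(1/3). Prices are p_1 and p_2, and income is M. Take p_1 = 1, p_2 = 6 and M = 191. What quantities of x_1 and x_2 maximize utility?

x_1* = 120, x_2* = 11.8333

This is Cobb-Douglas in (x_1−2, x_2−2): tangency gives 2/3·p_2·(x_2−2) = 1/3·p_1·(x_1−2).
After buying the subsistence bundle (2, 2), a share 2/3 of the remaining income goes to x_1: x_1* = 2 + 2/3·(M − 2p_1 − 2p_2)/p_1.
Discretionary income = 191 − 2·1 − 2·6 = 177; x_1* = 2 + 2/3·177/1 = 120; x_2* = 2 + 1/3·177/6 = 11.8333.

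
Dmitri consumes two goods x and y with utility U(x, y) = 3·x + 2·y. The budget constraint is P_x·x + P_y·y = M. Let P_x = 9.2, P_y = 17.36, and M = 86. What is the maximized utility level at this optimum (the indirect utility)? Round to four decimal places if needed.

V = 28.0435

Perfect substitutes: compare marginal utility per dollar. 3/P_x vs 2/P_y → 0.3261 vs 0.1152.
x gives more utility per dollar, so spend all income on x: x* = M/P_x, y* = 0.
Numerically: x* = 9.3478, y* = 0.
Utility at the optimum: U(9.3478, 0) = 28.0435.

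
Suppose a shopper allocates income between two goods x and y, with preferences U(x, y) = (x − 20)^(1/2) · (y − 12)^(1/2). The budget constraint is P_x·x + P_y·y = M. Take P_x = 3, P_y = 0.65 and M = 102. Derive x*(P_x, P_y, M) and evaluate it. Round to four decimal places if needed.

x* = 25.7

MRS = (y−12)/(x−20). Tangency with P_x/P_y gives y−12 = (P_x/P_y)·(x−20).
Substituting into the budget: x* = 20 + 0.5·(M − 20·P_x − 12·P_y)/P_x, and y* = 12 + 0.5·(…)/P_y.
Discretionary income = 102 − 20·3 − 12·0.65 = 34.2; x* = 20 + 0.5·34.2/3 = 25.7.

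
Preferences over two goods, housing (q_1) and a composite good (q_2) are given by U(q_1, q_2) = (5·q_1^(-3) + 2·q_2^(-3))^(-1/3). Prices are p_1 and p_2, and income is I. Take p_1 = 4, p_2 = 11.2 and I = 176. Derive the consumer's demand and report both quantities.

With the ratio pinned down, the budget gives q_1* = I/(p_1 + p_2·(q_2/q_1)) and q_2* = (q_2/q_1)·q_1*.
Numerically q_2/q_1 = 0.614788, so q_1* = 176/(4 + 11.2·0.614788) = 16.1681 and q_2* = 0.614788·16.1681 = 9.94.

q_1* = 16.1681, q_2* = 9.94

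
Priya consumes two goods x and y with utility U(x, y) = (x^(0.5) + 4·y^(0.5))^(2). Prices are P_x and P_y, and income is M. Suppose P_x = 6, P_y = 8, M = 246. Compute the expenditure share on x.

share on x = 0.0769

MU_x ∝ x^(-0.5), MU_y ∝ 4·y^(-0.5), so MRS = (1/4)·(y/x)^(0.5) = P_x/P_y.
Hence y/x = (4·P_x/P_y)^(1/(0.5)), i.e. raised to the 2 power.
Substitute y = (y/x)·x into the budget: x* = M/(P_x + P_y·(y/x)).
Numerically y/x = 9, so x* = 246/(6 + 8·9) = 3.1538 and y* = 9·3.1538 = 28.3846.
Expenditure on x: 6·3.1538 = 18.9231; share = 0.0769.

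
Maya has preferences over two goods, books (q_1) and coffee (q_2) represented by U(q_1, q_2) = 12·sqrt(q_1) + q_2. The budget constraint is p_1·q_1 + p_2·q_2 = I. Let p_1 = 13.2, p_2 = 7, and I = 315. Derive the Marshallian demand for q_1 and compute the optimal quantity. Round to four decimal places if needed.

Set MRS = p_1/p_2: 6·q_1^(−1/2) = p_1/p_2.
Solve: √q_1 = 6·p_2/p_1, so q_1*(p_1,p_2) = (6·p_2/p_1)², and q_2* = (I − p_1·q_1*)/p_2.
Plugging in: q_1* = (6·7/13.2)² = 10.124.

q_1* = 10.124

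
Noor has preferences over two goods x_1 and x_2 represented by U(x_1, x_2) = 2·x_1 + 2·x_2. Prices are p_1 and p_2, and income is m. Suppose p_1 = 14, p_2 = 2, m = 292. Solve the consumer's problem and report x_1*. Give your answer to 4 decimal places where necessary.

x_1* = 0

Linear utility — the consumer picks whichever good has higher MU/price: 2/14 = 0.1429 vs 2/2 = 1.
x_2 gives more utility per dollar, so spend all income on x_2: x_2* = m/p_2, x_1* = 0.
Numerically: x_1* = 0, x_2* = 146.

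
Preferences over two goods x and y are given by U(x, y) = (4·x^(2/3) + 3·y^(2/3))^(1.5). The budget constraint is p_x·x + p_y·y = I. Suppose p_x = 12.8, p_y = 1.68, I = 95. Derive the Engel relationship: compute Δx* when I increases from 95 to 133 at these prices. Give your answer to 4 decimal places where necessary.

Δx* = 0.1165

MU_x ∝ 4·x^(-1/3), MU_y ∝ 3·y^(-1/3), so MRS = (4/3)·(y/x)^(1/3) = p_x/p_y.
Solve for the ratio: y/x = [(3/4)·p_x/p_y]^(3).
With the ratio pinned down, the budget gives x* = I/(p_x + p_y·(y/x)) and y* = (y/x)·x*.
Numerically y/x = 186.588921, so x* = 95/(12.8 + 1.68·186.588921) = 0.2912.
At I' = 133: x* = 0.4076. Change: 0.4076 − 0.2912 = 0.1165.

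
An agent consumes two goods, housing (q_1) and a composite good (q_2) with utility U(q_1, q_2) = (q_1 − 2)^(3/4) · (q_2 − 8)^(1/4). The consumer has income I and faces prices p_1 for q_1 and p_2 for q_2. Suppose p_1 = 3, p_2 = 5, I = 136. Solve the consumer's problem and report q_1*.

q_1* = 24.5

This is Cobb-Douglas in (q_1−2, q_2−8): tangency gives 0.75·p_2·(q_2−8) = 0.25·p_1·(q_1−2).
Substituting into the budget: q_1* = 2 + 0.75·(I − 2·p_1 − 8·p_2)/p_1, and q_2* = 8 + 0.25·(…)/p_2.
Discretionary income = 136 − 2·3 − 8·5 = 90; q_1* = 2 + 0.75·90/3 = 24.5.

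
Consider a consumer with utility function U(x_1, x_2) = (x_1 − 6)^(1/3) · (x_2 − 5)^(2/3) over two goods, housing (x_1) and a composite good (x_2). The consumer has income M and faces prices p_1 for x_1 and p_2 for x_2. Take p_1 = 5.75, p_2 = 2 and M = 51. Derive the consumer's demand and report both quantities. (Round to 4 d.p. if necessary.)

x_1* = 6.3768, x_2* = 7.1667

This is Cobb-Douglas in (x_1−6, x_2−5): tangency gives 1/3·p_2·(x_2−5) = 2/3·p_1·(x_1−6).
After buying the subsistence bundle (6, 5), a share 1/3 of the remaining income goes to x_1: x_1* = 6 + 1/3·(M − 6p_1 − 5p_2)/p_1.
Discretionary income = 51 − 6·5.75 − 5·2 = 6.5; x_1* = 6 + 1/3·6.5/5.75 = 6.3768; x_2* = 5 + 2/3·6.5/2 = 7.1667.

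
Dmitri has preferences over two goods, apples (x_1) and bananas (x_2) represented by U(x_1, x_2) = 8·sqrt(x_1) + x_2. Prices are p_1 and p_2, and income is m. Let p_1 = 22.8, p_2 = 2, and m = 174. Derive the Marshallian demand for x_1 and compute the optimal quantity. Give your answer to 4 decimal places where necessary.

x_1* = 0.1231

MU_x_1 = 4/√x_1, MU_x_2 = 1. Tangency: 4/√x_1 = p_1/p_2.
Solve: √x_1 = 4·p_2/p_1, so x_1*(p_1,p_2) = (4·p_2/p_1)², and x_2* = (m − p_1·x_1*)/p_2.
Plugging in: x_1* = (4·2/22.8)² = 0.1231.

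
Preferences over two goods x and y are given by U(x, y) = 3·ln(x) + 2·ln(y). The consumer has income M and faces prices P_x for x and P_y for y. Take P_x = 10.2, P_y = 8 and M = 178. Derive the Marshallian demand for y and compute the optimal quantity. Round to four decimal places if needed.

y* = 8.9

Tangency: MRS = (3/2)·y/x = P_x/P_y.
So 3·P_y·y = 2·P_x·x; combined with the budget, a share 0.6 of income goes to x.
Demand: x*(P_x,P_y,M) = 0.6·M/P_x and y* = 0.4·M/P_y.
At P_x=10.2, P_y=8, M=178: y* = 0.4·178/8 = 8.9.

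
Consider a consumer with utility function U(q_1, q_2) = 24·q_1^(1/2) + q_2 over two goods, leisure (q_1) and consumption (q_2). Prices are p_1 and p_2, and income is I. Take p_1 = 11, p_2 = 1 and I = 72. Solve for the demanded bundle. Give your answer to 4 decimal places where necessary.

q_1* = 1.1901, q_2* = 58.9091

MU_q_1 = 12/√q_1, MU_q_2 = 1. Tangency: 12/√q_1 = p_1/p_2.
Thus q_1* = (12·p_2/p_1)² — independent of I — with the rest of income spent on q_2.
Plugging in: q_1* = (12·1/11)² = 1.1901, q_2* = 58.9091.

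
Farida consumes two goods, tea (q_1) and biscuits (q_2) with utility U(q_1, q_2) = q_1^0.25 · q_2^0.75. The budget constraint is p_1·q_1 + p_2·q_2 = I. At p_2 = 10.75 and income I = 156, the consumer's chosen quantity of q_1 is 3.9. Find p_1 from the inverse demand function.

p_1 = 10

The MRS is (1/3)·q_2/q_1. Set MRS = p_1/p_2.
Rearranging, p_2·q_2 = 3·p_1·q_1. Substituting into the budget gives p_1·q_1·(1 + 3) = I.
Demand: q_1*(p_1,p_2,I) = 0.25·I/p_1 and q_2* = 0.75·I/p_2.
Set q_1* = 3.9 in the demand function and solve for p_1: p_1 = 10.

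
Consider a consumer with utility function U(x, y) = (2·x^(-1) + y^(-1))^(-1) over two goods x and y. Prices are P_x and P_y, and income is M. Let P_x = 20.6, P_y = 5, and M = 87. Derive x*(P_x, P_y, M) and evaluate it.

x* = 3.1322

MRS = MU_x/MU_y = 2·(y/x)^(2). Set equal to P_x/P_y.
Hence y/x = ((1/2)·P_x/P_y)^(1/(2)), i.e. raised to the 0.5 power.
With the ratio pinned down, the budget gives x* = M/(P_x + P_y·(y/x)) and y* = (y/x)·x*.
Numerically y/x = 1.43527, so x* = 87/(20.6 + 5·1.43527) = 3.1322.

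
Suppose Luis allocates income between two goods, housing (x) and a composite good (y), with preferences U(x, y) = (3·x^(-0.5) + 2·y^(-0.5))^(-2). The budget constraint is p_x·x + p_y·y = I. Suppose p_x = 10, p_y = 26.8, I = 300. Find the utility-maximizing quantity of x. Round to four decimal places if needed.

x* = 14.5629

From the CES first-order condition, (3/2)·(y/x)^(1.5) = p_x/p_y.
Hence y/x = ((2/3)·p_x/p_y)^(1/(1.5)), i.e. raised to the 2/3 power.
With the ratio pinned down, the budget gives x* = I/(p_x + p_y·(y/x)) and y* = (y/x)·x*.
Numerically y/x = 0.395533, so x* = 300/(10 + 26.8·0.395533) = 14.5629.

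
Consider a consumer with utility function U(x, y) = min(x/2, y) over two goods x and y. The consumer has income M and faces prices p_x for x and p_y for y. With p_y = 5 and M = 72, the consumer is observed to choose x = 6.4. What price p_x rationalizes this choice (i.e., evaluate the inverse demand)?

Leontief preferences: the optimum is at the kink where x/2 = y/1, i.e. y = (1/2)·x.
Budget: p_x·x + p_y·(1/2)·x = M, so (2·p_x + p_y)·x = 2·M.
Demand: x*(p_x,p_y,M) = 2·M/(2·p_x + p_y), y* = M/(2·p_x + p_y).
Set x* = 6.4 in the demand function and solve for p_x: p_x = 8.75.

p_x = 8.75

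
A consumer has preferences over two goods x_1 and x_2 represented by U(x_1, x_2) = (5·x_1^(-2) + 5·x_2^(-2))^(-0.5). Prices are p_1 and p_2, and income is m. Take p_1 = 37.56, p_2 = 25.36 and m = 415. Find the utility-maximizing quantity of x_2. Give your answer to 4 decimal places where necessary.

x_2* = 7.117

MU_x_1 ∝ 5·x_1^(-3), MU_x_2 ∝ 5·x_2^(-3), so MRS = (x_2/x_1)^(3) = p_1/p_2.
Hence x_2/x_1 = (p_1/p_2)^(1/(3)), i.e. raised to the 1/3 power.
With the ratio pinned down, the budget gives x_1* = m/(p_1 + p_2·(x_2/x_1)) and x_2* = (x_2/x_1)·x_1*.
Numerically x_2/x_1 = 1.139879, so x_1* = 415/(37.56 + 25.36·1.139879) = 6.2437 and x_2* = 1.139879·6.2437 = 7.117.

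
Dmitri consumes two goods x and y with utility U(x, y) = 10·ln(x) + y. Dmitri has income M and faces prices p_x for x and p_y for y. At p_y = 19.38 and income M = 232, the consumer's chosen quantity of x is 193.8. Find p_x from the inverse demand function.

MU_x = 10/x, MU_y = 1. Tangency: 10/x = p_x/p_y.
So x*(p_x,p_y) = 10·p_y/p_x, independent of income; and y* = (M − 10·p_y)/p_y.
Set x* = 193.8 in the demand function and solve for p_x: p_x = 1.

p_x = 1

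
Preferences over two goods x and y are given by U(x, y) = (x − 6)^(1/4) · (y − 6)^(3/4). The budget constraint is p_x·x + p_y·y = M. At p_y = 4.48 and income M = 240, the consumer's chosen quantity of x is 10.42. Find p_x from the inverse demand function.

MRS = (1/3)·(y−6)/(x−6). Tangency with p_x/p_y gives y−6 = 3·(p_x/p_y)·(x−6).
After buying the subsistence bundle (6, 6), a share 0.25 of the remaining income goes to x: x* = 6 + 0.25·(M − 6p_x − 6p_y)/p_x.
Set x* = 10.42 in the demand function and solve for p_x: p_x = 9.

p_x = 9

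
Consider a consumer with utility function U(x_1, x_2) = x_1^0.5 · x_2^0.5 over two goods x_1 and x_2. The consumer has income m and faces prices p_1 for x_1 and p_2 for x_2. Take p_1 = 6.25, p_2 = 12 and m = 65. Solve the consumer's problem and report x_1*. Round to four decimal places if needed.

x_1* = 5.2

Tangency: MRS = x_2/x_1 = p_1/p_2.
So 0.5·p_2·x_2 = 0.5·p_1·x_1; combined with the budget, a share 0.5 of income goes to x_1.
Demand: x_1*(p_1,p_2,m) = 0.5·m/p_1 and x_2* = 0.5·m/p_2.
At p_1=6.25, p_2=12, m=65: x_1* = 0.5·65/6.25 = 5.2.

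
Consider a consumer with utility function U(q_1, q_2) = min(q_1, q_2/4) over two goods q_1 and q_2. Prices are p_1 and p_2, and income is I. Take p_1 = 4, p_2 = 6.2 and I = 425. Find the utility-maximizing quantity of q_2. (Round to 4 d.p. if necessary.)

With perfect complements, no substitution: consume in ratio q_1:q_2 = 1:4.
Budget: p_1·q_1 + p_2·4·q_1 = I, so (p_1 + 4·p_2)·q_1 = I.
Demand: q_1*(p_1,p_2,I) = I/(p_1 + 4·p_2), q_2* = 4·I/(p_1 + 4·p_2).
Here 4 + 4·6.2 = 28.8, giving q_2* = 59.0278.

q_2* = 59.0278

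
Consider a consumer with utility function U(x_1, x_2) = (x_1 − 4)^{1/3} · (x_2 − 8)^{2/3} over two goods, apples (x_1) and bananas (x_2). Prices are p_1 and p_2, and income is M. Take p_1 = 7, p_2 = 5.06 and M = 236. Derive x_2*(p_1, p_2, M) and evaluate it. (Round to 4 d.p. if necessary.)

x_2* = 30.0711

After buying the subsistence bundle (4, 8), a share 1/3 of the remaining income goes to x_1: x_1* = 4 + 1/3·(M − 4p_1 − 8p_2)/p_1.
Discretionary income = 236 − 4·7 − 8·5.06 = 167.52; x_2* = 8 + 2/3·167.52/5.06 = 30.0711.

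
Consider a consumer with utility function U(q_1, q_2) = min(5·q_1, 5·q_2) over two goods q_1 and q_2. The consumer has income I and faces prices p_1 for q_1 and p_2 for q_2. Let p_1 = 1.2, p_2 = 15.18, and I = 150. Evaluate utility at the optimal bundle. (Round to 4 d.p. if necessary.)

V = 45.7875

Leontief preferences: the optimum is at the kink where q_1/5 = q_2/5, i.e. q_2 = q_1.
Budget: p_1·q_1 + p_2·q_1 = I, so (5·p_1 + 5·p_2)·q_1 = 5·I.
Demand: q_1*(p_1,p_2,I) = 5·I/(5·p_1 + 5·p_2), q_2* = 5·I/(5·p_1 + 5·p_2).
Here 5·1.2 + 5·15.18 = 81.9, giving q_1* = 9.1575 and q_2* = 9.1575.
Utility at the optimum: U(9.1575, 9.1575) = 45.7875.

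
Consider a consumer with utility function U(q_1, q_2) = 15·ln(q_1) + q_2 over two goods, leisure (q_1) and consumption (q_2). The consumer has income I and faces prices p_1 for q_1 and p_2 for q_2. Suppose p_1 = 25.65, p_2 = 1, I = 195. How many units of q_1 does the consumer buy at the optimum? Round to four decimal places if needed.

q_1* = 0.5848

At the given prices: q_1* = 15·1/25.65 = 0.5848.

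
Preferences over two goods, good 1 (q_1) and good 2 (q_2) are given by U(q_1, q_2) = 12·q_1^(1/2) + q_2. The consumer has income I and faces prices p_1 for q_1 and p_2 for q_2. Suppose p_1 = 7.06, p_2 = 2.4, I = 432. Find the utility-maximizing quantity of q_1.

MU_q_1 = 6/√q_1, MU_q_2 = 1. Tangency: 6/√q_1 = p_1/p_2.
Solve: √q_1 = 6·p_2/p_1, so q_1*(p_1,p_2) = (6·p_2/p_1)², and q_2* = (I − p_1·q_1*)/p_2.
Plugging in: q_1* = (6·2.4/7.06)² = 4.1602.

q_1* = 4.1602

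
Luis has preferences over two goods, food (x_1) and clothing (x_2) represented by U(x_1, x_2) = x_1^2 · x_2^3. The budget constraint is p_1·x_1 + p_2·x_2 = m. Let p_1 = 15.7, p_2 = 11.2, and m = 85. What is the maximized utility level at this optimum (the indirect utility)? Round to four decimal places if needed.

The MRS is (2/3)·x_2/x_1. Set MRS = p_1/p_2.
Rearranging, p_2·x_2 = (3/2)·p_1·x_1. Substituting into the budget gives p_1·x_1·(1 + (3/2)) = m.
Demand: x_1*(p_1,p_2,m) = 0.4·m/p_1 and x_2* = 0.6·m/p_2.
At p_1=15.7, p_2=11.2, m=85: x_1* = 0.4·85/15.7 = 2.1656, x_2* = 4.5536.
Utility at the optimum: U(2.1656, 4.5536) = 442.8075.

V = 442.8075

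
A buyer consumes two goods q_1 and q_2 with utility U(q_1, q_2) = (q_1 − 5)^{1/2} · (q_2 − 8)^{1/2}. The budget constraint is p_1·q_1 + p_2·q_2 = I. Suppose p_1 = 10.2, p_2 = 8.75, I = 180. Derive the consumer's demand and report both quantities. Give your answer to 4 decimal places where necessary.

q_1* = 7.8922, q_2* = 11.3714

This is Cobb-Douglas in (q_1−5, q_2−8): tangency gives 0.5·p_2·(q_2−8) = 0.5·p_1·(q_1−5).
After buying the subsistence bundle (5, 8), a share 0.5 of the remaining income goes to q_1: q_1* = 5 + 0.5·(I − 5p_1 − 8p_2)/p_1.
Discretionary income = 180 − 5·10.2 − 8·8.75 = 59; q_1* = 5 + 0.5·59/10.2 = 7.8922; q_2* = 8 + 0.5·59/8.75 = 11.3714.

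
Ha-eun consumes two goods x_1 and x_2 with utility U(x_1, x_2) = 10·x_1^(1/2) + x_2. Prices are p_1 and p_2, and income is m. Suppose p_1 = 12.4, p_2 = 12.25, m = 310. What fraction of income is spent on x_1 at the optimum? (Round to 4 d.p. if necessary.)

share on x_1 = 0.976

Thus x_1* = (5·p_2/p_1)² — independent of m — with the rest of income spent on x_2.
Plugging in: x_1* = (5·12.25/12.4)² = 24.3988, x_2* = 0.6085.
Expenditure on x_1: 12.4·24.3988 = 302.5454; share = 0.976.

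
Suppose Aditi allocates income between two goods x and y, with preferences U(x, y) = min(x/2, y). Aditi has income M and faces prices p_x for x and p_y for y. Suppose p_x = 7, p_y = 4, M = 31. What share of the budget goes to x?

share on x = 0.7778

With perfect complements, no substitution: consume in ratio x:y = 2:1.
Budget: p_x·x + p_y·(1/2)·x = M, so (2·p_x + p_y)·x = 2·M.
Demand: x*(p_x,p_y,M) = 2·M/(2·p_x + p_y), y* = M/(2·p_x + p_y).
Here 2·7 + 4 = 18, giving x* = 3.4444 and y* = 1.7222.
Expenditure on x: 7·3.4444 = 24.1111; share = 0.7778.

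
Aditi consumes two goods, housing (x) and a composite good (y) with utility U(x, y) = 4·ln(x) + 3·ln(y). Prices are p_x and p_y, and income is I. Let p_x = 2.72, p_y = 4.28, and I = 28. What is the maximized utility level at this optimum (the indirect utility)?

V = 10.1807

Tangency: MRS = (4/3)·y/x = p_x/p_y.
Rearranging, p_y·y = (3/4)·p_x·x. Substituting into the budget gives p_x·x·(1 + (3/4)) = I.
Demand: x*(p_x,p_y,I) = 4/7·I/p_x and y* = 3/7·I/p_y.
At p_x=2.72, p_y=4.28, I=28: x* = 4/7·28/2.72 = 5.8824, y* = 2.8037.
Utility at the optimum: U(5.8824, 2.8037) = 10.1807.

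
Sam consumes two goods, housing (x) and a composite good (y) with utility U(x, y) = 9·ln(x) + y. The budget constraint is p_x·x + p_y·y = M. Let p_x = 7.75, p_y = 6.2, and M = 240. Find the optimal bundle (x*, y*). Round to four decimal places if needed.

x* = 7.2, y* = 29.7097

Set MRS = p_x/p_y: (9/x)/1 = p_x/p_y.
So x*(p_x,p_y) = 9·p_y/p_x, independent of income; and y* = (M − 9·p_y)/p_y.
At the given prices: x* = 9·6.2/7.75 = 7.2, and y* = 29.7097.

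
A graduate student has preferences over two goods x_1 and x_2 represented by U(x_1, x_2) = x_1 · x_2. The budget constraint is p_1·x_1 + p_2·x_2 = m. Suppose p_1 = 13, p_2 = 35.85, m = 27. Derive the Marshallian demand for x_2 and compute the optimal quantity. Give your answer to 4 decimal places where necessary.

Demand: x_1*(p_1,p_2,m) = 0.5·m/p_1 and x_2* = 0.5·m/p_2.
At p_1=13, p_2=35.85, m=27: x_2* = 0.5·27/35.85 = 0.3766.

x_2* = 0.3766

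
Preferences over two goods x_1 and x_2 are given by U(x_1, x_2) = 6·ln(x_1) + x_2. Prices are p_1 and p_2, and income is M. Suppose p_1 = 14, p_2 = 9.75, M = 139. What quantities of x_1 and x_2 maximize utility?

Set MRS = p_1/p_2: (6/x_1)/1 = p_1/p_2.
So x_1*(p_1,p_2) = 6·p_2/p_1, independent of income; and x_2* = (M − 6·p_2)/p_2.
At the given prices: x_1* = 6·9.75/14 = 4.1786, and x_2* = 8.2564.

x_1* = 4.1786, x_2* = 8.2564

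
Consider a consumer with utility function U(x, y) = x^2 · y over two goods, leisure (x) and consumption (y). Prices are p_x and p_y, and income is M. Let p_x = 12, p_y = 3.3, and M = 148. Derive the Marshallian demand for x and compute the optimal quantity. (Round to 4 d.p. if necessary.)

x* = 8.2222

The MRS is 2·y/x. Set MRS = p_x/p_y.
So 2·p_y·y = p_x·x; combined with the budget, a share 2/3 of income goes to x.
Demand: x*(p_x,p_y,M) = 2/3·M/p_x and y* = 1/3·M/p_y.
At p_x=12, p_y=3.3, M=148: x* = 2/3·148/12 = 8.2222.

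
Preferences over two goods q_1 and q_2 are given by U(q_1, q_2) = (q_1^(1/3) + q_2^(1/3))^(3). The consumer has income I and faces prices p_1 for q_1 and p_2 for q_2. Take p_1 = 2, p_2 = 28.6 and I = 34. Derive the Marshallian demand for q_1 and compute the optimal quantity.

q_1* = 13.4447

MRS = MU_q_1/MU_q_2 = (q_2/q_1)^(2/3). Set equal to p_1/p_2.
Solve for the ratio: q_2/q_1 = [p_1/p_2]^(1.5).
Substitute q_2 = (q_2/q_1)·q_1 into the budget: q_1* = I/(p_1 + p_2·(q_2/q_1)).
Numerically q_2/q_1 = 0.018493, so q_1* = 34/(2 + 28.6·0.018493) = 13.4447.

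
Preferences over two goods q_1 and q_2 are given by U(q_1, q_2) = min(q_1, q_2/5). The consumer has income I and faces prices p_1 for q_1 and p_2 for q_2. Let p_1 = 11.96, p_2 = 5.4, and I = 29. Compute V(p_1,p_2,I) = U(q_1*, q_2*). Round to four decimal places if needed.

Here 11.96 + 5·5.4 = 38.96, giving q_1* = 0.7444 and q_2* = 3.7218.
Utility at the optimum: U(0.7444, 3.7218) = 0.7444.

V = 0.7444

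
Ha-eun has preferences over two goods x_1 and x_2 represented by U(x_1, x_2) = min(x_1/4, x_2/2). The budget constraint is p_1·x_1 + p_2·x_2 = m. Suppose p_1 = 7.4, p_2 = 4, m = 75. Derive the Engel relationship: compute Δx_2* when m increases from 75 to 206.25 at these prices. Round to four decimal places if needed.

With perfect complements, no substitution: consume in ratio x_1:x_2 = 4:2.
Budget: p_1·x_1 + p_2·(1/2)·x_1 = m, so (4·p_1 + 2·p_2)·x_1 = 4·m.
Demand: x_1*(p_1,p_2,m) = 4·m/(4·p_1 + 2·p_2), x_2* = 2·m/(4·p_1 + 2·p_2).
Here 4·7.4 + 2·4 = 37.6, giving x_2* = 3.9894.
At m' = 206.25: x_2* = 10.9707. Change: 10.9707 − 3.9894 = 6.9814.

Δx_2* = 6.9814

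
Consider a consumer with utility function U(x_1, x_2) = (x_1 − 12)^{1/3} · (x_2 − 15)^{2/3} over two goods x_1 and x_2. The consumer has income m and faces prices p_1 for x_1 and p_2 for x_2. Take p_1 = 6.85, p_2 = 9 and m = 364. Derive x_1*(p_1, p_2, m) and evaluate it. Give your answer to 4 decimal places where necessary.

After buying the subsistence bundle (12, 15), a share 1/3 of the remaining income goes to x_1: x_1* = 12 + 1/3·(m − 12p_1 − 15p_2)/p_1.
Discretionary income = 364 − 12·6.85 − 15·9 = 146.8; x_1* = 12 + 1/3·146.8/6.85 = 19.1436.

x_1* = 19.1436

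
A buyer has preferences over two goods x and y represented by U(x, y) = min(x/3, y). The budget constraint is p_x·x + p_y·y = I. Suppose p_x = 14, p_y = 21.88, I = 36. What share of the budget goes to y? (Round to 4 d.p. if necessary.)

Leontief preferences: the optimum is at the kink where x/3 = y/1, i.e. y = (1/3)·x.
Budget: p_x·x + p_y·(1/3)·x = I, so (3·p_x + p_y)·x = 3·I.
Demand: x*(p_x,p_y,I) = 3·I/(3·p_x + p_y), y* = I/(3·p_x + p_y).
Here 3·14 + 21.88 = 63.88, giving x* = 1.6907 and y* = 0.5636.
Expenditure on y: 21.88·0.5636 = 12.3306; share = 0.3425.

share on y = 0.3425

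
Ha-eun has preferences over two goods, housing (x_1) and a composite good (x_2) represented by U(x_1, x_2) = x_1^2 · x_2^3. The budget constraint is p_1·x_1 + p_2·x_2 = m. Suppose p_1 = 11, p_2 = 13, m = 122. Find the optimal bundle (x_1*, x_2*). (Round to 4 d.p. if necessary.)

x_1* = 4.4364, x_2* = 5.6308

MU_x_1/MU_x_2 = (2·x_2)/(3·x_1); tangency sets this equal to p_1/p_2.
So 2·p_2·x_2 = 3·p_1·x_1; combined with the budget, a share 0.4 of income goes to x_1.
Demand: x_1*(p_1,p_2,m) = 0.4·m/p_1 and x_2* = 0.6·m/p_2.
At p_1=11, p_2=13, m=122: x_1* = 0.4·122/11 = 4.4364, x_2* = 5.6308.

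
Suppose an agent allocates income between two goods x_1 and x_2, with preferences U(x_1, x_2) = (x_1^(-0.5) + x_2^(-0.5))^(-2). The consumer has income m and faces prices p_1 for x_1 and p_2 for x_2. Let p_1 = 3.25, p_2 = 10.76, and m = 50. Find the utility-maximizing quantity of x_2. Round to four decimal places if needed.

MRS = MU_x_1/MU_x_2 = (x_2/x_1)^(1.5). Set equal to p_1/p_2.
Solve for the ratio: x_2/x_1 = [p_1/p_2]^(2/3).
With the ratio pinned down, the budget gives x_1* = m/(p_1 + p_2·(x_2/x_1)) and x_2* = (x_2/x_1)·x_1*.
Numerically x_2/x_1 = 0.450174, so x_1* = 50/(3.25 + 10.76·0.450174) = 6.1775 and x_2* = 0.450174·6.1775 = 2.781.

x_2* = 2.781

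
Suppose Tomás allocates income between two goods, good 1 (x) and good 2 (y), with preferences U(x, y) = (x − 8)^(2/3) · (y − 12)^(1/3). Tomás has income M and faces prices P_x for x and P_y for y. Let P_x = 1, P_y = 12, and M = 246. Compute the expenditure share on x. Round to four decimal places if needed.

MRS = 2·(y−12)/(x−8). Tangency with P_x/P_y gives y−12 = (1/2)·(P_x/P_y)·(x−8).
After buying the subsistence bundle (8, 12), a share 2/3 of the remaining income goes to x: x* = 8 + 2/3·(M − 8P_x − 12P_y)/P_x.
Discretionary income = 246 − 8·1 − 12·12 = 94; x* = 8 + 2/3·94/1 = 70.6667; y* = 12 + 1/3·94/12 = 14.6111.
Expenditure on x: 1·70.6667 = 70.6667; share = 0.2873.

share on x = 0.2873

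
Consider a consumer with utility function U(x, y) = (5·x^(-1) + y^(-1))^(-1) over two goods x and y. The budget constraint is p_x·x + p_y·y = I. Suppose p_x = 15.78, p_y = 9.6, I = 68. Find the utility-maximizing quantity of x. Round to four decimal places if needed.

x* = 3.1948

MU_x ∝ 5·x^(-2), MU_y ∝ y^(-2), so MRS = 5·(y/x)^(2) = p_x/p_y.
Solve for the ratio: y/x = [(1/5)·p_x/p_y]^(0.5).
With the ratio pinned down, the budget gives x* = I/(p_x + p_y·(y/x)) and y* = (y/x)·x*.
Numerically y/x = 0.573367, so x* = 68/(15.78 + 9.6·0.573367) = 3.1948.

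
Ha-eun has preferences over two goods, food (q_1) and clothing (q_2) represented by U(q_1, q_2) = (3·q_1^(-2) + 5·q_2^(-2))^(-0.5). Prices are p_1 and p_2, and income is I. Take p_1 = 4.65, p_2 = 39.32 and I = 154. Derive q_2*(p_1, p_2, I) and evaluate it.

q_2* = 3.2551

From the CES first-order condition, (3/5)·(q_2/q_1)^(3) = p_1/p_2.
Solve for the ratio: q_2/q_1 = [(5/3)·p_1/p_2]^(1/3).
Substitute q_2 = (q_2/q_1)·q_1 into the budget: q_1* = I/(p_1 + p_2·(q_2/q_1)).
Numerically q_2/q_1 = 0.581964, so q_1* = 154/(4.65 + 39.32·0.581964) = 5.5933 and q_2* = 0.581964·5.5933 = 3.2551.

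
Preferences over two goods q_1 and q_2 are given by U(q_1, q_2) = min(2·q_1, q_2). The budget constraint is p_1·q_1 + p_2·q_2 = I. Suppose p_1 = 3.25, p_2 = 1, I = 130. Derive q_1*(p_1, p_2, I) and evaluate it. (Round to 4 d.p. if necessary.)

Here 3.25 + 2·1 = 5.25, giving q_1* = 24.7619.

q_1* = 24.7619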